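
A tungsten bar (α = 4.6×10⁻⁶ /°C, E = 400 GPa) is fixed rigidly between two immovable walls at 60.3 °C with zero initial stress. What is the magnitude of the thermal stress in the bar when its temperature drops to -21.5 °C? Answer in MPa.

σ = 151 MPa

Fully constrained: the free strain ε = αΔT is blocked, so σ = Eε = EαΔT.
|ΔT| = 81.8 K
σ = 400×10⁹ × 4.6×10⁻⁶ × 81.8 = 1.51×10⁸ Pa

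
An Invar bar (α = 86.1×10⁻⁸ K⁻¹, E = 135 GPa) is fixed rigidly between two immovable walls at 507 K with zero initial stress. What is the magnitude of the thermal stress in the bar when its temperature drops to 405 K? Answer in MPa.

Fully constrained: the free strain ε = αΔT is blocked, so σ = Eε = EαΔT.
|ΔT| = 102 K
σ = 135×10⁹ × 86.1×10⁻⁸ × 102 = 1.19×10⁷ Pa

σ = 11.9 MPa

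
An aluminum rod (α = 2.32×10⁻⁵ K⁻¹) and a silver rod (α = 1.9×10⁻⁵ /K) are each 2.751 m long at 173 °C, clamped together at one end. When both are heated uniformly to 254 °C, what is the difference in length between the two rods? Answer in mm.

0.936 mm

ΔT = 81 K
aluminum: ΔL = 2.32×10⁻⁵ × 2.751 m × 81 = 5.1697×10⁻³ m = 5.1697 mm
silver: ΔL = 1.9×10⁻⁵ × 2.751 m × 81 = 4.2338×10⁻³ m = 4.2338 mm
difference = 5.1697 − 4.2338 = 0.9359 mm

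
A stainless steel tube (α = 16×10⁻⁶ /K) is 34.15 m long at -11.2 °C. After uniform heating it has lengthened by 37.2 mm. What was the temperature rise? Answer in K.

ΔT = 68.1 K

ΔL = αL₀ΔT ⇒ ΔT = ΔL / (αL₀)
ΔT = 37.2×10⁻³ m / (16×10⁻⁶ × 34.15 m) = 68.082 K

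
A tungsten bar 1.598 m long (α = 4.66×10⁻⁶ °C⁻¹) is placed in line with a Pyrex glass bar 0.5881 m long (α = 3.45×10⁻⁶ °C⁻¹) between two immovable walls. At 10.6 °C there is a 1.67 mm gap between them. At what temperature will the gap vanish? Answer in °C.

Gap closes when ΔL₁ + ΔL₂ = 1.67 mm = 1.67×10⁻³ m
(α₁L₁ + α₂L₂)ΔT = g
α₁L₁ + α₂L₂ = 4.66×10⁻⁶×1.598 + 3.45×10⁻⁶×0.5881 = 9.475625×10⁻⁶ m/K
ΔT = 1.67×10⁻³ / 9.475625×10⁻⁶ = 176.24 K
T = 10.6 + 176.24 = 186.84 °C

T = 187 °C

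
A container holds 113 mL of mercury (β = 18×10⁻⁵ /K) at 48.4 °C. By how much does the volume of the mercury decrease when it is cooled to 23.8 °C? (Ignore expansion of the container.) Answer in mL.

ΔV = 0.500 mL

|ΔT| = |23.8 − 48.4| = 24.6 K
ΔV = βV₀ΔT = (18×10⁻⁵)(113)(24.6) = 0.500 mL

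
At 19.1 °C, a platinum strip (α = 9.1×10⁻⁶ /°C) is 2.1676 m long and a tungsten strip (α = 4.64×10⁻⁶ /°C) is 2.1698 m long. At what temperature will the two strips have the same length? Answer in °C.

Equal length when α₁L₁ΔT − α₂L₂ΔT = L₂ − L₁ = 2.20×10⁻³ m
α₁L₁ = 1.972516×10⁻⁵, α₂L₂ = 1.0067872×10⁻⁵ → Δ(αL) = 9.657288×10⁻⁶ m/K
ΔT = 2.20×10⁻³ / 9.657288×10⁻⁶ = 227.807 K, so T = 19.1 + 227.807 = 246.907 °C

T = 246.9 °C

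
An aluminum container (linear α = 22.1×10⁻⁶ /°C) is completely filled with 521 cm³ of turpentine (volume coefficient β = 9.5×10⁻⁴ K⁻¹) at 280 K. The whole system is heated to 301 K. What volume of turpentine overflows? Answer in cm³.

9.67 cm³

The container also expands: β_container ≈ 3α = 6.63×10⁻⁵ /K
Net overflow = V₀(β_liq − 3α_cont)ΔT
β − 3α = 9.50×10⁻⁴ − 6.63×10⁻⁵ = 8.837×10⁻⁴ /K; ΔT = 21 K
ΔV = 521 × 8.837×10⁻⁴ × 21 = 9.67 cm³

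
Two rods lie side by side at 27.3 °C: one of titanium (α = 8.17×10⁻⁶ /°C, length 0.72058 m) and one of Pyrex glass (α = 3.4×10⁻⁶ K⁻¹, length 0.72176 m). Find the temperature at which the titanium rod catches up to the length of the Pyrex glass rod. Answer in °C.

T = 371.0 °C

L₁(1 + α₁ΔT) = L₂(1 + α₂ΔT) ⇒ ΔT = (L₂ − L₁)/(α₁L₁ − α₂L₂)
L₂ − L₁ = 0.72176 − 0.72058 = 1.18×10⁻³ m
α₁L₁ − α₂L₂ = 8.17×10⁻⁶×0.72058 − 3.4×10⁻⁶×0.72176 = 3.4331546×10⁻⁶ m/K
ΔT = 1.18×10⁻³ / 3.4331546×10⁻⁶ = 343.707 K
T = 27.3 + 343.707 = 371.007 °C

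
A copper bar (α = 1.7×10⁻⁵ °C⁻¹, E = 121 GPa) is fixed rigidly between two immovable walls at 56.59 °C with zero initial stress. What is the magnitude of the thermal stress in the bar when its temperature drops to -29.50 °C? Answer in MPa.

Fully constrained: the free strain ε = αΔT is blocked, so σ = Eε = EαΔT.
|ΔT| = 86.09 K
σ = 121×10⁹ × 1.7×10⁻⁵ × 86.09 = 1.77×10⁸ Pa

σ = 177 MPa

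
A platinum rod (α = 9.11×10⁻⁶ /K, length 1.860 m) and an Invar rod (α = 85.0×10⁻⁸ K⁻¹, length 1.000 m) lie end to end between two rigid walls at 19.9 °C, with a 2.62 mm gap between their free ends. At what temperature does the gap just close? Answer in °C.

T = 167 °C

α₁L₁ = 1.69446×10⁻⁵ m/K, α₂L₂ = 8.500×10⁻⁷ m/K → total 1.77946×10⁻⁵ m/K
ΔT = g/(α₁L₁+α₂L₂) = 2.62×10⁻³ / 1.77946×10⁻⁵ = 147.24 K
T = 19.9 + 147.24 = 167.14 °C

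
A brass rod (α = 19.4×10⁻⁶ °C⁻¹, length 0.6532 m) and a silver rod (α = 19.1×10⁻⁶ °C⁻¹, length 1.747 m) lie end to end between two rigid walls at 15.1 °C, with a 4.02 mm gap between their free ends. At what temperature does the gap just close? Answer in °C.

T = 102 °C

Gap closes when ΔL₁ + ΔL₂ = 4.02 mm = 4.02×10⁻³ m
(α₁L₁ + α₂L₂)ΔT = g
α₁L₁ + α₂L₂ = 19.4×10⁻⁶×0.6532 + 19.1×10⁻⁶×1.747 = 4.603978×10⁻⁵ m/K
ΔT = 4.02×10⁻³ / 4.603978×10⁻⁵ = 87.32 K
T = 15.1 + 87.32 = 102.42 °C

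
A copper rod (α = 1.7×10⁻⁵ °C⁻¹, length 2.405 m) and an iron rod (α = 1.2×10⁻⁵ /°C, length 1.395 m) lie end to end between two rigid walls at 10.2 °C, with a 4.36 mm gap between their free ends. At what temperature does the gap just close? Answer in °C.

α₁L₁ = 4.0885×10⁻⁵ m/K, α₂L₂ = 1.674×10⁻⁵ m/K → total 5.7625×10⁻⁵ m/K
ΔT = g/(α₁L₁+α₂L₂) = 4.36×10⁻³ / 5.7625×10⁻⁵ = 75.662 K
T = 10.2 + 75.662 = 85.862 °C

T = 85.9 °C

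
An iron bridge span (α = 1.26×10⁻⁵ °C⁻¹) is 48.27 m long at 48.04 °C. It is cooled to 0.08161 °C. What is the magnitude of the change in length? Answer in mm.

ΔL = 29.2 mm

|ΔT| = |0.08161 − 48.04| = 47.95839 K
ΔL = αL₀ΔT = (1.26×10⁻⁵)(48.27)(47.95839) = 2.92×10⁻² m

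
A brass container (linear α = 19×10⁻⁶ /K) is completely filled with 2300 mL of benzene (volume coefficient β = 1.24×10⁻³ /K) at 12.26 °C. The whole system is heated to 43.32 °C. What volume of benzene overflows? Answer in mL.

84.5 mL

The container also expands: β_container ≈ 3α = 5.7×10⁻⁵ /K
Net overflow = V₀(β_liq − 3α_cont)ΔT
β − 3α = 1.24×10⁻³ − 5.7×10⁻⁵ = 1.183×10⁻³ /K; ΔT = 31.06 K
ΔV = 2300 × 1.183×10⁻³ × 31.06 = 84.5 mL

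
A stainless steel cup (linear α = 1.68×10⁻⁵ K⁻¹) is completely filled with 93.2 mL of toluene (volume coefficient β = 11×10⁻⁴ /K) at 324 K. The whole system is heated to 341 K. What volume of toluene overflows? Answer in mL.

1.66 mL

The cup also expands: β_container ≈ 3α = 5.04×10⁻⁵ /K
Net overflow = V₀(β_liq − 3α_cont)ΔT
β − 3α = 1.10×10⁻³ − 5.04×10⁻⁵ = 1.0496×10⁻³ /K; ΔT = 17 K
ΔV = 93.2 × 1.0496×10⁻³ × 17 = 1.66 mL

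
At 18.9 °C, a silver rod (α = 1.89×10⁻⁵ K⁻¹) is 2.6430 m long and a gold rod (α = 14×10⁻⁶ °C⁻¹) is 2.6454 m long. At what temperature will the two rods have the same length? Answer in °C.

Equal length when α₁L₁ΔT − α₂L₂ΔT = L₂ − L₁ = 2.40×10⁻³ m
α₁L₁ = 4.99527×10⁻⁵, α₂L₂ = 3.70356×10⁻⁵ → Δ(αL) = 1.29171×10⁻⁵ m/K
ΔT = 2.40×10⁻³ / 1.29171×10⁻⁵ = 185.800 K, so T = 18.9 + 185.800 = 204.700 °C

T = 204.7 °C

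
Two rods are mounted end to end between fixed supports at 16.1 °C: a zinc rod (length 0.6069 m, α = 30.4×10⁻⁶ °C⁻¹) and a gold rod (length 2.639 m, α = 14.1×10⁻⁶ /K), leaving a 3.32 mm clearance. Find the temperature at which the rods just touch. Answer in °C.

T = 75.7 °C

Gap closes when ΔL₁ + ΔL₂ = 3.32 mm = 3.32×10⁻³ m
(α₁L₁ + α₂L₂)ΔT = g
α₁L₁ + α₂L₂ = 30.4×10⁻⁶×0.6069 + 14.1×10⁻⁶×2.639 = 5.565966×10⁻⁵ m/K
ΔT = 3.32×10⁻³ / 5.565966×10⁻⁵ = 59.648 K
T = 16.1 + 59.648 = 75.748 °C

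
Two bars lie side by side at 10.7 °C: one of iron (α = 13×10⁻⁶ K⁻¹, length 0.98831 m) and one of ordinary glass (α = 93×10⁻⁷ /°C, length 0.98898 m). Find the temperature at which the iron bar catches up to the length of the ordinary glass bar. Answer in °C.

T = 194.2 °C

L₁(1 + α₁ΔT) = L₂(1 + α₂ΔT) ⇒ ΔT = (L₂ − L₁)/(α₁L₁ − α₂L₂)
L₂ − L₁ = 0.98898 − 0.98831 = 6.70×10⁻⁴ m
α₁L₁ − α₂L₂ = 13×10⁻⁶×0.98831 − 93×10⁻⁷×0.98898 = 3.650516×10⁻⁶ m/K
ΔT = 6.70×10⁻⁴ / 3.650516×10⁻⁶ = 183.536 K
T = 10.7 + 183.536 = 194.236 °C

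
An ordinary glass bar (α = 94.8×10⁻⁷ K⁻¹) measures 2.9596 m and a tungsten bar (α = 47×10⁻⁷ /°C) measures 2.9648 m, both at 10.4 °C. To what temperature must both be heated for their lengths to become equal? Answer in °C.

T = 378.6 °C

L₁(1 + α₁ΔT) = L₂(1 + α₂ΔT) ⇒ ΔT = (L₂ − L₁)/(α₁L₁ − α₂L₂)
L₂ − L₁ = 2.9648 − 2.9596 = 5.20×10⁻³ m
α₁L₁ − α₂L₂ = 94.8×10⁻⁷×2.9596 − 47×10⁻⁷×2.9648 = 1.4122448×10⁻⁵ m/K
ΔT = 5.20×10⁻³ / 1.4122448×10⁻⁵ = 368.208 K
T = 10.4 + 368.208 = 378.608 °C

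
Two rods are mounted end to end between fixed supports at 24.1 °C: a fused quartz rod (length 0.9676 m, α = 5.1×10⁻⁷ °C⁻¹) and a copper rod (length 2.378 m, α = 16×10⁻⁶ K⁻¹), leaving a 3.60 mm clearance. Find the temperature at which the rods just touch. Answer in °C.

Gap closes when ΔL₁ + ΔL₂ = 3.60 mm = 3.60×10⁻³ m
(α₁L₁ + α₂L₂)ΔT = g
α₁L₁ + α₂L₂ = 5.1×10⁻⁷×0.9676 + 16×10⁻⁶×2.378 = 3.8541476×10⁻⁵ m/K
ΔT = 3.60×10⁻³ / 3.8541476×10⁻⁵ = 93.41 K
T = 24.1 + 93.41 = 117.51 °C

T = 118 °C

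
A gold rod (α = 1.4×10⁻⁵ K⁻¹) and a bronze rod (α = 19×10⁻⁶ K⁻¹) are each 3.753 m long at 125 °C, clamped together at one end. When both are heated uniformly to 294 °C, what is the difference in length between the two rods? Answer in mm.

ΔT = 169 K
gold: ΔL = 1.4×10⁻⁵ × 3.753 m × 169 = 8.8796×10⁻³ m = 8.8796 mm
bronze: ΔL = 19×10⁻⁶ × 3.753 m × 169 = 1.2051×10⁻² m = 12.051 mm
difference = 12.051 − 8.8796 = 3.1714 mm

3.17 mm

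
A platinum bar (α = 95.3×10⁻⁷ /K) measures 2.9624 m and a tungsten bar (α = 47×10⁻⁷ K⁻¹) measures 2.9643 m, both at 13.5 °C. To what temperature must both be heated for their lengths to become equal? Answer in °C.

T = 146.4 °C

Equal length when α₁L₁ΔT − α₂L₂ΔT = L₂ − L₁ = 1.90×10⁻³ m
α₁L₁ = 2.8231672×10⁻⁵, α₂L₂ = 1.393221×10⁻⁵ → Δ(αL) = 1.4299462×10⁻⁵ m/K
ΔT = 1.90×10⁻³ / 1.4299462×10⁻⁵ = 132.872 K, so T = 13.5 + 132.872 = 146.372 °C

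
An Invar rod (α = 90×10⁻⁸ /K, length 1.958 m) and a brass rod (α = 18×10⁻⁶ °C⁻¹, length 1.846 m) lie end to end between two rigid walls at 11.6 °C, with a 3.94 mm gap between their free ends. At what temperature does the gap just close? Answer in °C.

T = 124 °C

α₁L₁ = 1.7622×10⁻⁶ m/K, α₂L₂ = 3.3228×10⁻⁵ m/K → total 3.49902×10⁻⁵ m/K
ΔT = g/(α₁L₁+α₂L₂) = 3.94×10⁻³ / 3.49902×10⁻⁵ = 112.60 K
T = 11.6 + 112.60 = 124.20 °C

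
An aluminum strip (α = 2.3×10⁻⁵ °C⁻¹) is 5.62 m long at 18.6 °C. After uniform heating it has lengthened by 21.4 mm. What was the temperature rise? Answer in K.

ΔT = 166 K

ΔL = αL₀ΔT ⇒ ΔT = ΔL / (αL₀)
ΔT = 21.4×10⁻³ m / (2.3×10⁻⁵ × 5.62 m) = 165.56 K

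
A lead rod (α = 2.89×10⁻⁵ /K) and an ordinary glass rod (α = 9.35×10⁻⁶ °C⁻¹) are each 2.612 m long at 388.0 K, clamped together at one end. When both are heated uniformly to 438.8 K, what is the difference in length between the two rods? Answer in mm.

ΔT = 50.8 K
lead: ΔL = 2.89×10⁻⁵ × 2.612 m × 50.8 = 3.8347×10⁻³ m = 3.8347 mm
ordinary glass: ΔL = 9.35×10⁻⁶ × 2.612 m × 50.8 = 1.2406×10⁻³ m = 1.2406 mm
difference = 3.8347 − 1.2406 = 2.5941 mm

2.59 mm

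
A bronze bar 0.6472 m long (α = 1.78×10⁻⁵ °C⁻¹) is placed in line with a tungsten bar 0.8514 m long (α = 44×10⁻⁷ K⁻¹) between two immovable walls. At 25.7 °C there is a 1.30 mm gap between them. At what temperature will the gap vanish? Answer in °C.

T = 111 °C

Gap closes when ΔL₁ + ΔL₂ = 1.30 mm = 1.30×10⁻³ m
(α₁L₁ + α₂L₂)ΔT = g
α₁L₁ + α₂L₂ = 1.78×10⁻⁵×0.6472 + 44×10⁻⁷×0.8514 = 1.526632×10⁻⁵ m/K
ΔT = 1.30×10⁻³ / 1.526632×10⁻⁵ = 85.15 K
T = 25.7 + 85.15 = 110.85 °C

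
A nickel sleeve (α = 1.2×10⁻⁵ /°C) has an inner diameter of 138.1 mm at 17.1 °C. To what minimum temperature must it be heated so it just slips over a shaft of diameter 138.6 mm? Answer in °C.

T = 319 °C

Required Δd = 138.6 − 138.1 = 0.5 mm
Δd = αd₀ΔT ⇒ ΔT = Δd/(αd₀) = 0.5 / (1.2×10⁻⁵ × 138.1) = 301.71 K
T_min = 17.1 + 301.71 = 318.81 °C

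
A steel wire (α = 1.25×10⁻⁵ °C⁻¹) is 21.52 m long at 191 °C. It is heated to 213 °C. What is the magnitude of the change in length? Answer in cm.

|ΔT| = |213 − 191| = 22 K
ΔL = αL₀ΔT = (1.25×10⁻⁵)(21.52)(22) = 5.92×10⁻³ m

ΔL = 0.592 cm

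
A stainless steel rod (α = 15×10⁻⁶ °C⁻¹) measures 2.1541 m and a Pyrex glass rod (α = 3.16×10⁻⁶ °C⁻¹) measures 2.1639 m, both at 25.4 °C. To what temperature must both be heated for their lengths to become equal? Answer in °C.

T = 410.1 °C

L₁(1 + α₁ΔT) = L₂(1 + α₂ΔT) ⇒ ΔT = (L₂ − L₁)/(α₁L₁ − α₂L₂)
L₂ − L₁ = 2.1639 − 2.1541 = 9.80×10⁻³ m
α₁L₁ − α₂L₂ = 15×10⁻⁶×2.1541 − 3.16×10⁻⁶×2.1639 = 2.5473576×10⁻⁵ m/K
ΔT = 9.80×10⁻³ / 2.5473576×10⁻⁵ = 384.712 K
T = 25.4 + 384.712 = 410.112 °C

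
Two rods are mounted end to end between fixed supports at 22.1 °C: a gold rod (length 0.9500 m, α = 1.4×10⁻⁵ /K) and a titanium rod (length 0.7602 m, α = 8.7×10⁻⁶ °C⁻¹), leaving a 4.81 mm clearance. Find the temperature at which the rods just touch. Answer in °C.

T = 264 °C

Gap closes when ΔL₁ + ΔL₂ = 4.81 mm = 4.81×10⁻³ m
(α₁L₁ + α₂L₂)ΔT = g
α₁L₁ + α₂L₂ = 1.4×10⁻⁵×0.9500 + 8.7×10⁻⁶×0.7602 = 1.991374×10⁻⁵ m/K
ΔT = 4.81×10⁻³ / 1.991374×10⁻⁵ = 241.54 K
T = 22.1 + 241.54 = 263.64 °C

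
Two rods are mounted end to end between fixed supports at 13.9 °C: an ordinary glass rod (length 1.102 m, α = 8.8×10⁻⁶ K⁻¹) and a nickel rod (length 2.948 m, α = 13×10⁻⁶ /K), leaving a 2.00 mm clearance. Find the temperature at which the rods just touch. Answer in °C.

α₁L₁ = 9.6976×10⁻⁶ m/K, α₂L₂ = 3.8324×10⁻⁵ m/K → total 4.80216×10⁻⁵ m/K
ΔT = g/(α₁L₁+α₂L₂) = 2.00×10⁻³ / 4.80216×10⁻⁵ = 41.648 K
T = 13.9 + 41.648 = 55.548 °C

T = 55.5 °C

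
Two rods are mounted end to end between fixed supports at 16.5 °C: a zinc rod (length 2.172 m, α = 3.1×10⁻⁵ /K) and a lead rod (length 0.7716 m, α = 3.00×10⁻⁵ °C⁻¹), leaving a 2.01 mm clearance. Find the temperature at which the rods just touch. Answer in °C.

Gap closes when ΔL₁ + ΔL₂ = 2.01 mm = 2.01×10⁻³ m
(α₁L₁ + α₂L₂)ΔT = g
α₁L₁ + α₂L₂ = 3.1×10⁻⁵×2.172 + 3.00×10⁻⁵×0.7716 = 9.048×10⁻⁵ m/K
ΔT = 2.01×10⁻³ / 9.048×10⁻⁵ = 22.215 K
T = 16.5 + 22.215 = 38.715 °C

T = 38.7 °C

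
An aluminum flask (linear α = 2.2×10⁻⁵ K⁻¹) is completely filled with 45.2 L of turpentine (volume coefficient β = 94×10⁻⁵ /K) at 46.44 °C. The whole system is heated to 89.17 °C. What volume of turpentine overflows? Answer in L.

The flask also expands: β_container ≈ 3α = 6.6×10⁻⁵ /K
Net overflow = V₀(β_liq − 3α_cont)ΔT
β − 3α = 9.40×10⁻⁴ − 6.6×10⁻⁵ = 8.74×10⁻⁴ /K; ΔT = 42.73 K
ΔV = 45.2 × 8.74×10⁻⁴ × 42.73 = 1.69 L

1.69 L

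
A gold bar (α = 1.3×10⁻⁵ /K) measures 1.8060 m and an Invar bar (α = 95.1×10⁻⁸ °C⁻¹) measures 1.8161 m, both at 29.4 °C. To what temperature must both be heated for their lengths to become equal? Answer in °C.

Equal length when α₁L₁ΔT − α₂L₂ΔT = L₂ − L₁ = 1.01×10⁻² m
α₁L₁ = 2.3478×10⁻⁵, α₂L₂ = 1.7271111×10⁻⁶ → Δ(αL) = 2.17508889×10⁻⁵ m/K
ΔT = 1.01×10⁻² / 2.17508889×10⁻⁵ = 464.349 K, so T = 29.4 + 464.349 = 493.749 °C

T = 493.7 °C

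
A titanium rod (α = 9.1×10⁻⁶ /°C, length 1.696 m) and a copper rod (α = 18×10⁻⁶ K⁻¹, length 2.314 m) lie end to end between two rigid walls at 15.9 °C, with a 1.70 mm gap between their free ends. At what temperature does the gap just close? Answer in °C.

T = 45.7 °C

Gap closes when ΔL₁ + ΔL₂ = 1.70 mm = 1.70×10⁻³ m
(α₁L₁ + α₂L₂)ΔT = g
α₁L₁ + α₂L₂ = 9.1×10⁻⁶×1.696 + 18×10⁻⁶×2.314 = 5.70856×10⁻⁵ m/K
ΔT = 1.70×10⁻³ / 5.70856×10⁻⁵ = 29.780 K
T = 15.9 + 29.780 = 45.680 °C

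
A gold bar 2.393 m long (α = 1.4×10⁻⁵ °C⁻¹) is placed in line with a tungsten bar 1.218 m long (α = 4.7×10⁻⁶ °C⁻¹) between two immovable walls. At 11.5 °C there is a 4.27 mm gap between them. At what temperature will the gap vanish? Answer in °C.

T = 120 °C

Gap closes when ΔL₁ + ΔL₂ = 4.27 mm = 4.27×10⁻³ m
(α₁L₁ + α₂L₂)ΔT = g
α₁L₁ + α₂L₂ = 1.4×10⁻⁵×2.393 + 4.7×10⁻⁶×1.218 = 3.92266×10⁻⁵ m/K
ΔT = 4.27×10⁻³ / 3.92266×10⁻⁵ = 108.85 K
T = 11.5 + 108.85 = 120.35 °C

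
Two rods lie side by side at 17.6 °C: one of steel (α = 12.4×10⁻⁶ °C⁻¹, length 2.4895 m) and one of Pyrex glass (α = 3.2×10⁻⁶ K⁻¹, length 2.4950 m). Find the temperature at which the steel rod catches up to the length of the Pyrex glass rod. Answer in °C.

Equal length when α₁L₁ΔT − α₂L₂ΔT = L₂ − L₁ = 5.50×10⁻³ m
α₁L₁ = 3.08698×10⁻⁵, α₂L₂ = 7.984×10⁻⁶ → Δ(αL) = 2.28858×10⁻⁵ m/K
ΔT = 5.50×10⁻³ / 2.28858×10⁻⁵ = 240.324 K, so T = 17.6 + 240.324 = 257.924 °C

T = 257.9 °C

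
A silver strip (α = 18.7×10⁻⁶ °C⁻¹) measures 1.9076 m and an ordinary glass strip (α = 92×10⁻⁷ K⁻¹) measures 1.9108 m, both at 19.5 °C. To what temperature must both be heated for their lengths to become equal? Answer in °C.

L₁(1 + α₁ΔT) = L₂(1 + α₂ΔT) ⇒ ΔT = (L₂ − L₁)/(α₁L₁ − α₂L₂)
L₂ − L₁ = 1.9108 − 1.9076 = 3.20×10⁻³ m
α₁L₁ − α₂L₂ = 18.7×10⁻⁶×1.9076 − 92×10⁻⁷×1.9108 = 1.809276×10⁻⁵ m/K
ΔT = 3.20×10⁻³ / 1.809276×10⁻⁵ = 176.866 K
T = 19.5 + 176.866 = 196.366 °C

T = 196.4 °C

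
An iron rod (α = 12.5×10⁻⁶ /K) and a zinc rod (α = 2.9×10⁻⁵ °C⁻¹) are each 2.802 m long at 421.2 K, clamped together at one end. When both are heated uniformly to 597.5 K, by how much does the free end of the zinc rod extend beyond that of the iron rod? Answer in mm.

8.15 mm

ΔT = 176.3 K
iron: ΔL = 12.5×10⁻⁶ × 2.802 m × 176.3 = 6.1749×10⁻³ m = 6.1749 mm
zinc: ΔL = 2.9×10⁻⁵ × 2.802 m × 176.3 = 1.4326×10⁻² m = 14.326 mm
difference = 14.326 − 6.1749 = 8.1511 mm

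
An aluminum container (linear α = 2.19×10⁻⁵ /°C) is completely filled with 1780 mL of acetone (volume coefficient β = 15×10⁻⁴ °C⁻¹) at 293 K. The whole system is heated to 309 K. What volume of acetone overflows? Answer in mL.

40.8 mL

The container also expands: β_container ≈ 3α = 6.57×10⁻⁵ /K
Net overflow = V₀(β_liq − 3α_cont)ΔT
β − 3α = 1.50×10⁻³ − 6.57×10⁻⁵ = 1.4343×10⁻³ /K; ΔT = 16 K
ΔV = 1780 × 1.4343×10⁻³ × 16 = 40.8 mL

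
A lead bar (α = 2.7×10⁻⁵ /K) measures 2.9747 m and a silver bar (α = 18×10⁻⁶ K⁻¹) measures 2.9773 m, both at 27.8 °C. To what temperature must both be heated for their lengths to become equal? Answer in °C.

Equal length when α₁L₁ΔT − α₂L₂ΔT = L₂ − L₁ = 2.60×10⁻³ m
α₁L₁ = 8.03169×10⁻⁵, α₂L₂ = 5.35914×10⁻⁵ → Δ(αL) = 2.67255×10⁻⁵ m/K
ΔT = 2.60×10⁻³ / 2.67255×10⁻⁵ = 97.285 K, so T = 27.8 + 97.285 = 125.085 °C

T = 125.1 °C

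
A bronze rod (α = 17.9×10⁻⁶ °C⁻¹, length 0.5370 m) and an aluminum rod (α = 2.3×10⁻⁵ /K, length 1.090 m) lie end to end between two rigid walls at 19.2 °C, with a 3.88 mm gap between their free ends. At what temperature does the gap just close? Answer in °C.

Gap closes when ΔL₁ + ΔL₂ = 3.88 mm = 3.88×10⁻³ m
(α₁L₁ + α₂L₂)ΔT = g
α₁L₁ + α₂L₂ = 17.9×10⁻⁶×0.5370 + 2.3×10⁻⁵×1.090 = 3.46823×10⁻⁵ m/K
ΔT = 3.88×10⁻³ / 3.46823×10⁻⁵ = 111.87 K
T = 19.2 + 111.87 = 131.07 °C

T = 131 °C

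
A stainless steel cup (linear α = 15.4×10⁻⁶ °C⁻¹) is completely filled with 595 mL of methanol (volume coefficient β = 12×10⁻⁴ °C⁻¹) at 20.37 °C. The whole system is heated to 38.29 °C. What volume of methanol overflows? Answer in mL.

12.3 mL

The cup also expands: β_container ≈ 3α = 4.62×10⁻⁵ /K
Net overflow = V₀(β_liq − 3α_cont)ΔT
β − 3α = 1.20×10⁻³ − 4.62×10⁻⁵ = 1.1538×10⁻³ /K; ΔT = 17.92 K
ΔV = 595 × 1.1538×10⁻³ × 17.92 = 12.3 mL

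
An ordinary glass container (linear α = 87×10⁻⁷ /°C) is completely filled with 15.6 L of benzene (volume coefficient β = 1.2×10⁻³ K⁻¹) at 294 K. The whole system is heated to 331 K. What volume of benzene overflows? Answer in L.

0.678 L

The container also expands: β_container ≈ 3α = 2.61×10⁻⁵ /K
Net overflow = V₀(β_liq − 3α_cont)ΔT
β − 3α = 1.20×10⁻³ − 2.61×10⁻⁵ = 1.1739×10⁻³ /K; ΔT = 37 K
ΔV = 15.6 × 1.1739×10⁻³ × 37 = 0.678 L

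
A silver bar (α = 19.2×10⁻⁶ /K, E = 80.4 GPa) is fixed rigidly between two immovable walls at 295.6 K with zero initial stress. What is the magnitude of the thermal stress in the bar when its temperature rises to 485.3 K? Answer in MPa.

σ = 293 MPa

Fully constrained: the free strain ε = αΔT is blocked, so σ = Eε = EαΔT.
|ΔT| = 189.7 K
σ = 80.4×10⁹ × 19.2×10⁻⁶ × 189.7 = 2.93×10⁸ Pa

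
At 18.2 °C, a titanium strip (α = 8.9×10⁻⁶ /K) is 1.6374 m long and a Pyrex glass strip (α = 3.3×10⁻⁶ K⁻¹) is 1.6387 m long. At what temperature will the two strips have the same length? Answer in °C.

T = 160.0 °C

Equal length when α₁L₁ΔT − α₂L₂ΔT = L₂ − L₁ = 1.30×10⁻³ m
α₁L₁ = 1.457286×10⁻⁵, α₂L₂ = 5.40771×10⁻⁶ → Δ(αL) = 9.16515×10⁻⁶ m/K
ΔT = 1.30×10⁻³ / 9.16515×10⁻⁶ = 141.842 K, so T = 18.2 + 141.842 = 160.042 °C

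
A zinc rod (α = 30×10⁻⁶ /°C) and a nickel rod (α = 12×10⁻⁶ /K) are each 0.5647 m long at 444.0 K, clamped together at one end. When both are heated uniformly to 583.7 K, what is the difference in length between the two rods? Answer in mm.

ΔT = 139.7 K
zinc: ΔL = 30×10⁻⁶ × 0.5647 m × 139.7 = 2.3667×10⁻³ m = 2.3667 mm
nickel: ΔL = 12×10⁻⁶ × 0.5647 m × 139.7 = 9.4666×10⁻⁴ m = 0.94666 mm
difference = 2.3667 − 0.94666 = 1.42004 mm

1.42 mm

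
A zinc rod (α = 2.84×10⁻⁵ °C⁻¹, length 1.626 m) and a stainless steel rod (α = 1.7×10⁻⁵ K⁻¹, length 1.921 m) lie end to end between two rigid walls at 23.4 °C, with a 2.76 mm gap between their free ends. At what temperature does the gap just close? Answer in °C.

Gap closes when ΔL₁ + ΔL₂ = 2.76 mm = 2.76×10⁻³ m
(α₁L₁ + α₂L₂)ΔT = g
α₁L₁ + α₂L₂ = 2.84×10⁻⁵×1.626 + 1.7×10⁻⁵×1.921 = 7.88354×10⁻⁵ m/K
ΔT = 2.76×10⁻³ / 7.88354×10⁻⁵ = 35.010 K
T = 23.4 + 35.010 = 58.410 °C

T = 58.4 °C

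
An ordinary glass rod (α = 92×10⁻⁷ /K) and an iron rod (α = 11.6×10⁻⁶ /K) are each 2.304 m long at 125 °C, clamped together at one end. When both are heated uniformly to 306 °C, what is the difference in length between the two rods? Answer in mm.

ΔT = 181 K
ordinary glass: ΔL = 92×10⁻⁷ × 2.304 m × 181 = 3.8366×10⁻³ m = 3.8366 mm
iron: ΔL = 11.6×10⁻⁶ × 2.304 m × 181 = 4.8375×10⁻³ m = 4.8375 mm
difference = 4.8375 − 3.8366 = 1.0009 mm

1.00 mm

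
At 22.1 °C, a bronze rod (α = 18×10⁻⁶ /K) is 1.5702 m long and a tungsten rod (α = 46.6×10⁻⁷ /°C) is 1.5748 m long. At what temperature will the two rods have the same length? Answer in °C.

Equal length when α₁L₁ΔT − α₂L₂ΔT = L₂ − L₁ = 4.60×10⁻³ m
α₁L₁ = 2.82636×10⁻⁵, α₂L₂ = 7.338568×10⁻⁶ → Δ(αL) = 2.0925032×10⁻⁵ m/K
ΔT = 4.60×10⁻³ / 2.0925032×10⁻⁵ = 219.832 K, so T = 22.1 + 219.832 = 241.932 °C

T = 241.9 °C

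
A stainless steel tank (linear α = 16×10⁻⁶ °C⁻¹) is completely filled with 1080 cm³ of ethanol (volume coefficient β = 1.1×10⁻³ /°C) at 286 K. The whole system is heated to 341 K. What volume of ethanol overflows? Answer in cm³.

62.5 cm³

The tank also expands: β_container ≈ 3α = 4.8×10⁻⁵ /K
Net overflow = V₀(β_liq − 3α_cont)ΔT
β − 3α = 1.10×10⁻³ − 4.8×10⁻⁵ = 1.052×10⁻³ /K; ΔT = 55 K
ΔV = 1080 × 1.052×10⁻³ × 55 = 62.5 cm³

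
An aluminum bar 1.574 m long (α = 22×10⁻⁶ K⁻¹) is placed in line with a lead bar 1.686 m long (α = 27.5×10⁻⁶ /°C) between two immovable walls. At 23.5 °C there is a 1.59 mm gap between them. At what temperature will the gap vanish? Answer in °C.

α₁L₁ = 3.4628×10⁻⁵ m/K, α₂L₂ = 4.6365×10⁻⁵ m/K → total 8.0993×10⁻⁵ m/K
ΔT = g/(α₁L₁+α₂L₂) = 1.59×10⁻³ / 8.0993×10⁻⁵ = 19.631 K
T = 23.5 + 19.631 = 43.131 °C

T = 43.1 °C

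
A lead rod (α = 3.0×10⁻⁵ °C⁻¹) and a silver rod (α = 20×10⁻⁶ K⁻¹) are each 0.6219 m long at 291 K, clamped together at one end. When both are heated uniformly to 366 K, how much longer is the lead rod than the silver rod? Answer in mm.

ΔT = 75 K
lead: ΔL = 3.0×10⁻⁵ × 0.6219 m × 75 = 1.3993×10⁻³ m = 1.3993 mm
silver: ΔL = 20×10⁻⁶ × 0.6219 m × 75 = 9.3285×10⁻⁴ m = 0.93285 mm
difference = 1.3993 − 0.93285 = 0.46645 mm

0.466 mm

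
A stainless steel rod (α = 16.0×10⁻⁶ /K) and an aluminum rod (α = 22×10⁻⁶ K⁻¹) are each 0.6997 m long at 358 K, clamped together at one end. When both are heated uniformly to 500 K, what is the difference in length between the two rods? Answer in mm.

0.596 mm

ΔT = 142 K
stainless steel: ΔL = 16.0×10⁻⁶ × 0.6997 m × 142 = 1.5897×10⁻³ m = 1.5897 mm
aluminum: ΔL = 22×10⁻⁶ × 0.6997 m × 142 = 2.1859×10⁻³ m = 2.1859 mm
difference = 2.1859 − 1.5897 = 0.5962 mm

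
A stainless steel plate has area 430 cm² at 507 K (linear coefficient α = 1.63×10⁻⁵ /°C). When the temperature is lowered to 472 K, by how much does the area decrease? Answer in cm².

Area coefficient ≈ 2α; |ΔT| = 35 K
ΔA = 2αA₀ΔT = 2(1.63×10⁻⁵)(430)(35) = 0.491 cm²

ΔA = 0.491 cm²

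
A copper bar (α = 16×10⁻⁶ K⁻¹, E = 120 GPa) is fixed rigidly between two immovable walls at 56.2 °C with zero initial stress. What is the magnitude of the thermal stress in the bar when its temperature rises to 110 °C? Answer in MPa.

Fully constrained: the free strain ε = αΔT is blocked, so σ = Eε = EαΔT.
|ΔT| = 53.8 K
σ = 120×10⁹ × 16×10⁻⁶ × 53.8 = 1.03×10⁸ Pa

σ = 103 MPa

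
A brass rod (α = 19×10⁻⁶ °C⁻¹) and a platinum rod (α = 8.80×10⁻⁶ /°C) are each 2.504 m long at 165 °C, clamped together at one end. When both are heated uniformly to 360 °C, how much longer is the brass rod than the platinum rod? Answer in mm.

4.98 mm

ΔT = 195 K
brass: ΔL = 19×10⁻⁶ × 2.504 m × 195 = 9.2773×10⁻³ m = 9.2773 mm
platinum: ΔL = 8.80×10⁻⁶ × 2.504 m × 195 = 4.2969×10⁻³ m = 4.2969 mm
difference = 9.2773 − 4.2969 = 4.9804 mm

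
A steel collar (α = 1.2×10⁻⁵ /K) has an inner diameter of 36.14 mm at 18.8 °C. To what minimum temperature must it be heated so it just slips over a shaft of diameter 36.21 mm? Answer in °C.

Required Δd = 36.21 − 36.14 = 0.07 mm
Δd = αd₀ΔT ⇒ ΔT = Δd/(αd₀) = 0.07 / (1.2×10⁻⁵ × 36.14) = 161.41 K
T_min = 18.8 + 161.41 = 180.21 °C

T = 180 °C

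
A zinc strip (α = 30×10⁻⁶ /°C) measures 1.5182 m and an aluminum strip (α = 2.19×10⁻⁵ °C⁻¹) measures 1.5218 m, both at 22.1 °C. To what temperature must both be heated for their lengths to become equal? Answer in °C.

Equal length when α₁L₁ΔT − α₂L₂ΔT = L₂ − L₁ = 3.60×10⁻³ m
α₁L₁ = 4.5546×10⁻⁵, α₂L₂ = 3.332742×10⁻⁵ → Δ(αL) = 1.221858×10⁻⁵ m/K
ΔT = 3.60×10⁻³ / 1.221858×10⁻⁵ = 294.633 K, so T = 22.1 + 294.633 = 316.733 °C

T = 316.7 °C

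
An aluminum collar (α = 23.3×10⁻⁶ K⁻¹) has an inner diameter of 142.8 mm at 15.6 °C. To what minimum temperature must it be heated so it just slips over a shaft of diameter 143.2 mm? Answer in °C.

T = 136 °C

Required Δd = 143.2 − 142.8 = 0.4 mm
Δd = αd₀ΔT ⇒ ΔT = Δd/(αd₀) = 0.4 / (23.3×10⁻⁶ × 142.8) = 120.22 K
T_min = 15.6 + 120.22 = 135.82 °C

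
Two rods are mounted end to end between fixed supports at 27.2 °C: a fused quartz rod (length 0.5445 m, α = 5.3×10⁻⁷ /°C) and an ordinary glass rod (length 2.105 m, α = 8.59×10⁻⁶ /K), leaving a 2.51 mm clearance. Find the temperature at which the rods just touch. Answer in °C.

T = 164 °C

Gap closes when ΔL₁ + ΔL₂ = 2.51 mm = 2.51×10⁻³ m
(α₁L₁ + α₂L₂)ΔT = g
α₁L₁ + α₂L₂ = 5.3×10⁻⁷×0.5445 + 8.59×10⁻⁶×2.105 = 1.8370535×10⁻⁵ m/K
ΔT = 2.51×10⁻³ / 1.8370535×10⁻⁵ = 136.63 K
T = 27.2 + 136.63 = 163.83 °C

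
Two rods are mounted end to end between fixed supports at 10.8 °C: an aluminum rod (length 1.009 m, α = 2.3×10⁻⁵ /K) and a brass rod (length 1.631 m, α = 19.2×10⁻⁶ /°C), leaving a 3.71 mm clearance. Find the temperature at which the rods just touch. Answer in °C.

Gap closes when ΔL₁ + ΔL₂ = 3.71 mm = 3.71×10⁻³ m
(α₁L₁ + α₂L₂)ΔT = g
α₁L₁ + α₂L₂ = 2.3×10⁻⁵×1.009 + 19.2×10⁻⁶×1.631 = 5.45222×10⁻⁵ m/K
ΔT = 3.71×10⁻³ / 5.45222×10⁻⁵ = 68.046 K
T = 10.8 + 68.046 = 78.846 °C

T = 78.8 °C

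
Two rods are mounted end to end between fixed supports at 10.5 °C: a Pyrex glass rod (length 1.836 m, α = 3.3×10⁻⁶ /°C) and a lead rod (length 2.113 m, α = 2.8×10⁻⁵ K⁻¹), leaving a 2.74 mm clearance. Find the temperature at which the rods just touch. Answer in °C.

T = 52.5 °C

Gap closes when ΔL₁ + ΔL₂ = 2.74 mm = 2.74×10⁻³ m
(α₁L₁ + α₂L₂)ΔT = g
α₁L₁ + α₂L₂ = 3.3×10⁻⁶×1.836 + 2.8×10⁻⁵×2.113 = 6.52228×10⁻⁵ m/K
ΔT = 2.74×10⁻³ / 6.52228×10⁻⁵ = 42.010 K
T = 10.5 + 42.010 = 52.510 °C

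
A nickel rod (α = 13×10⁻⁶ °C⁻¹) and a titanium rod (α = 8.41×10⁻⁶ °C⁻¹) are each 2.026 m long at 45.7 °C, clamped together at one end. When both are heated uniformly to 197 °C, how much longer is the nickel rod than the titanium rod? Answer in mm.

1.41 mm

ΔT = 151.3 K
nickel: ΔL = 13×10⁻⁶ × 2.026 m × 151.3 = 3.9849×10⁻³ m = 3.9849 mm
titanium: ΔL = 8.41×10⁻⁶ × 2.026 m × 151.3 = 2.5779×10⁻³ m = 2.5779 mm
difference = 3.9849 − 2.5779 = 1.4070 mm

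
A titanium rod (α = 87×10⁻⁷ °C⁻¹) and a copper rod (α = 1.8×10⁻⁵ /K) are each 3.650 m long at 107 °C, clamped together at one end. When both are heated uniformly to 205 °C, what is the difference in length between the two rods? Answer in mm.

3.33 mm

ΔT = 98 K
titanium: ΔL = 87×10⁻⁷ × 3.650 m × 98 = 3.1120×10⁻³ m = 3.1120 mm
copper: ΔL = 1.8×10⁻⁵ × 3.650 m × 98 = 6.4386×10⁻³ m = 6.4386 mm
difference = 6.4386 − 3.1120 = 3.3266 mm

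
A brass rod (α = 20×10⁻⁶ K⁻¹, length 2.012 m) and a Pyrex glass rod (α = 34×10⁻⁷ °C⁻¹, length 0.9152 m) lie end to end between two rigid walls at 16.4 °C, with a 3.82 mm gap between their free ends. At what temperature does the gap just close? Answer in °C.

Gap closes when ΔL₁ + ΔL₂ = 3.82 mm = 3.82×10⁻³ m
(α₁L₁ + α₂L₂)ΔT = g
α₁L₁ + α₂L₂ = 20×10⁻⁶×2.012 + 34×10⁻⁷×0.9152 = 4.335168×10⁻⁵ m/K
ΔT = 3.82×10⁻³ / 4.335168×10⁻⁵ = 88.12 K
T = 16.4 + 88.12 = 104.52 °C

T = 105 °C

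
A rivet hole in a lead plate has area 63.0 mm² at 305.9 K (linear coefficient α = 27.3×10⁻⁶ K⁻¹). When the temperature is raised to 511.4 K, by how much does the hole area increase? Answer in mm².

ΔA = 0.707 mm²

Area coefficient ≈ 2α; |ΔT| = 205.5 K
ΔA = 2αA₀ΔT = 2(27.3×10⁻⁶)(63.0)(205.5) = 0.707 mm²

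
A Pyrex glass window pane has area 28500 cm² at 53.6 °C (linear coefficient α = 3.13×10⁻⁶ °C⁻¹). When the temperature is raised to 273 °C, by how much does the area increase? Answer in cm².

Area coefficient ≈ 2α; |ΔT| = 219.4 K
ΔA = 2αA₀ΔT = 2(3.13×10⁻⁶)(28500)(219.4) = 39.1 cm²

ΔA = 39.1 cm²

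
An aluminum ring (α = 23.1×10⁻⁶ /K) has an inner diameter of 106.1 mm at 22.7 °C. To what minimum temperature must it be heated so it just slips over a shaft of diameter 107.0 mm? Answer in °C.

T = 390 °C

Required Δd = 107.0 − 106.1 = 0.9 mm
Δd = αd₀ΔT ⇒ ΔT = Δd/(αd₀) = 0.9 / (23.1×10⁻⁶ × 106.1) = 367.21 K
T_min = 22.7 + 367.21 = 389.91 °C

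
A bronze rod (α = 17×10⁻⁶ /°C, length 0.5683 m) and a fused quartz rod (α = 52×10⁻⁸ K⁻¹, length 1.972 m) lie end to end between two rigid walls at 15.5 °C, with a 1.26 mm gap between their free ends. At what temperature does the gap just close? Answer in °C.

T = 133 °C

α₁L₁ = 9.6611×10⁻⁶ m/K, α₂L₂ = 1.02544×10⁻⁶ m/K → total 1.068654×10⁻⁵ m/K
ΔT = g/(α₁L₁+α₂L₂) = 1.26×10⁻³ / 1.068654×10⁻⁵ = 117.91 K
T = 15.5 + 117.91 = 133.41 °C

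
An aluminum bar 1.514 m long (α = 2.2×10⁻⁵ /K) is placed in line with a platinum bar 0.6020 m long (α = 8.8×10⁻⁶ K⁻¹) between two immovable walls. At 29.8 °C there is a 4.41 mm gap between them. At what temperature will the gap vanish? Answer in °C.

T = 144 °C

α₁L₁ = 3.3308×10⁻⁵ m/K, α₂L₂ = 5.2976×10⁻⁶ m/K → total 3.86056×10⁻⁵ m/K
ΔT = g/(α₁L₁+α₂L₂) = 4.41×10⁻³ / 3.86056×10⁻⁵ = 114.23 K
T = 29.8 + 114.23 = 144.03 °C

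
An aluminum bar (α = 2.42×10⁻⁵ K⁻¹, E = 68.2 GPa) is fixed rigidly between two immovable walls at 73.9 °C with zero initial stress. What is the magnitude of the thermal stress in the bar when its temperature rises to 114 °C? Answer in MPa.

σ = 66.2 MPa

Fully constrained: the free strain ε = αΔT is blocked, so σ = Eε = EαΔT.
|ΔT| = 40.1 K
σ = 68.2×10⁹ × 2.42×10⁻⁵ × 40.1 = 6.62×10⁷ Pa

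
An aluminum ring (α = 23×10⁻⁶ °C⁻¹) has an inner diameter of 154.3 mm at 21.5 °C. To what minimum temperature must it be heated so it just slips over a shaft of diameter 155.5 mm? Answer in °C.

Required Δd = 155.5 − 154.3 = 1.2 mm
Δd = αd₀ΔT ⇒ ΔT = Δd/(αd₀) = 1.2 / (23×10⁻⁶ × 154.3) = 338.13 K
T_min = 21.5 + 338.13 = 359.63 °C

T = 360 °C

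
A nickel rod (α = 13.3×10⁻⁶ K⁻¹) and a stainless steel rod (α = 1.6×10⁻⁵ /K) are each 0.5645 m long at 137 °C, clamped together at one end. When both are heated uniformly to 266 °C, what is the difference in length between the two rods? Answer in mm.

0.197 mm

ΔT = 129 K
nickel: ΔL = 13.3×10⁻⁶ × 0.5645 m × 129 = 9.6851×10⁻⁴ m = 0.96851 mm
stainless steel: ΔL = 1.6×10⁻⁵ × 0.5645 m × 129 = 1.1651×10⁻³ m = 1.1651 mm
difference = 1.1651 − 0.96851 = 0.19659 mm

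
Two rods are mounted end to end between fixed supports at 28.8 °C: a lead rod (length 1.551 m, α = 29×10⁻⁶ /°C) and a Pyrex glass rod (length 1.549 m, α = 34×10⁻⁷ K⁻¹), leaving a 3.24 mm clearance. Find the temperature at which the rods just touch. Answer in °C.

α₁L₁ = 4.4979×10⁻⁵ m/K, α₂L₂ = 5.2666×10⁻⁶ m/K → total 5.02456×10⁻⁵ m/K
ΔT = g/(α₁L₁+α₂L₂) = 3.24×10⁻³ / 5.02456×10⁻⁵ = 64.483 K
T = 28.8 + 64.483 = 93.283 °C

T = 93.3 °C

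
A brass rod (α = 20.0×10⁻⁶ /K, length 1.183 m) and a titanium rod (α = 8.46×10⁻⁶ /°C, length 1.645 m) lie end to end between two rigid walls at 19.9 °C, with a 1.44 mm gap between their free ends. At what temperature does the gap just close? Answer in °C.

T = 58.2 °C

Gap closes when ΔL₁ + ΔL₂ = 1.44 mm = 1.44×10⁻³ m
(α₁L₁ + α₂L₂)ΔT = g
α₁L₁ + α₂L₂ = 20.0×10⁻⁶×1.183 + 8.46×10⁻⁶×1.645 = 3.75767×10⁻⁵ m/K
ΔT = 1.44×10⁻³ / 3.75767×10⁻⁵ = 38.322 K
T = 19.9 + 38.322 = 58.222 °C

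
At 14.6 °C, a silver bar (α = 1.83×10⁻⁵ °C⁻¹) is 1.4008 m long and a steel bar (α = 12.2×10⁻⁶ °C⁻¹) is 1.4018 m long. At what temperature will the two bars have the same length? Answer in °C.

T = 131.8 °C

Equal length when α₁L₁ΔT − α₂L₂ΔT = L₂ − L₁ = 1.00×10⁻³ m
α₁L₁ = 2.563464×10⁻⁵, α₂L₂ = 1.710196×10⁻⁵ → Δ(αL) = 8.53268×10⁻⁶ m/K
ΔT = 1.00×10⁻³ / 8.53268×10⁻⁶ = 117.196 K, so T = 14.6 + 117.196 = 131.796 °C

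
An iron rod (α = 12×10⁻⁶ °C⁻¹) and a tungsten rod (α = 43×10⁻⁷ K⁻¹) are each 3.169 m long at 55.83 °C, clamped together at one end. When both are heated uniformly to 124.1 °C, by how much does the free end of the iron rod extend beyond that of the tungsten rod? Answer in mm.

1.67 mm

ΔT = 68.27 K
iron: ΔL = 12×10⁻⁶ × 3.169 m × 68.27 = 2.5962×10⁻³ m = 2.5962 mm
tungsten: ΔL = 43×10⁻⁷ × 3.169 m × 68.27 = 9.3029×10⁻⁴ m = 0.93029 mm
difference = 2.5962 − 0.93029 = 1.66591 mm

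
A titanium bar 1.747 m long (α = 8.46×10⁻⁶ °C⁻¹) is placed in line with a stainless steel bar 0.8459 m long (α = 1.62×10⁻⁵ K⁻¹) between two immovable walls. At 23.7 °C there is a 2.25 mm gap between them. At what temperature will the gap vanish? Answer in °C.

α₁L₁ = 1.477962×10⁻⁵ m/K, α₂L₂ = 1.370358×10⁻⁵ m/K → total 2.84832×10⁻⁵ m/K
ΔT = g/(α₁L₁+α₂L₂) = 2.25×10⁻³ / 2.84832×10⁻⁵ = 78.99 K
T = 23.7 + 78.99 = 102.69 °C

T = 103 °C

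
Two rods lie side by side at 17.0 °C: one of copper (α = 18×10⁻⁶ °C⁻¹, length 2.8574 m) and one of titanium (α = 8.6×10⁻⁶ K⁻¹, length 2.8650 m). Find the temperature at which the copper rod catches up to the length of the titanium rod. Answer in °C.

T = 300.6 °C

Equal length when α₁L₁ΔT − α₂L₂ΔT = L₂ − L₁ = 7.60×10⁻³ m
α₁L₁ = 5.14332×10⁻⁵, α₂L₂ = 2.4639×10⁻⁵ → Δ(αL) = 2.67942×10⁻⁵ m/K
ΔT = 7.60×10⁻³ / 2.67942×10⁻⁵ = 283.643 K, so T = 17.0 + 283.643 = 300.643 °C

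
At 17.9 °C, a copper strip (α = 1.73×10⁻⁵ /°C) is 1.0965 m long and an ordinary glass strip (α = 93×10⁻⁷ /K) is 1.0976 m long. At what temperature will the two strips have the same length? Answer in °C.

Equal length when α₁L₁ΔT − α₂L₂ΔT = L₂ − L₁ = 1.10×10⁻³ m
α₁L₁ = 1.896945×10⁻⁵, α₂L₂ = 1.020768×10⁻⁵ → Δ(αL) = 8.76177×10⁻⁶ m/K
ΔT = 1.10×10⁻³ / 8.76177×10⁻⁶ = 125.545 K, so T = 17.9 + 125.545 = 143.445 °C

T = 143.4 °C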